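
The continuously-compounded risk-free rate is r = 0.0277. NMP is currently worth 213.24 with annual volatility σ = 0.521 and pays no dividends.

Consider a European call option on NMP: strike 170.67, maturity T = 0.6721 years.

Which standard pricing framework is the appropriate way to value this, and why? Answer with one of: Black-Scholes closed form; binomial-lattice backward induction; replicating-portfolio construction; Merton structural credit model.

Key observation: a European-exercise option on NMP struck at 170.67 — a GBM underlying with constant parameters — admits an analytic price: the data contain no early exercise, no discrete tree, no debt structure.

framework: Black-Scholes closed form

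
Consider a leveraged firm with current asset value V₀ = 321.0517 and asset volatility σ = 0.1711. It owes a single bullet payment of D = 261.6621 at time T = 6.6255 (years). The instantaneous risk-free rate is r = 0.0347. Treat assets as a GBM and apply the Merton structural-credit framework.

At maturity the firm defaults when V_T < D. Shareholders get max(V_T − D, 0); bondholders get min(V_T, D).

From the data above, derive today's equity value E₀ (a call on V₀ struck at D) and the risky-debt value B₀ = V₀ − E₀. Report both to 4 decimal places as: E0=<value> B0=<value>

Apply the equity-as-call identities (strike 261.6621, horizon 6.6255 years):
d₁ = [ln(V₀/D) + (r + σ²/2)T] / (σ√T)
   = [ln(321.0517/261.6621) + (0.0347 + 0.5·0.1711²)·6.6255] / (0.1711·√6.6255)
   = [0.204548 + 0.326886] / 0.440412 = 1.206675
d₂ = d₁ − σ√T = 1.206675 − 0.440412 = 0.766263
N(d₁) = 0.886221,  N(d₂) = 0.778240,  e^(−rT) = 0.794609
E₀ = V₀·N(d₁) − D·e^(−rT)·N(d₂)
   = 321.0517·0.886221 − 261.6621·0.794609·0.778240 = 122.711890
B₀ = V₀ − E₀ = 321.0517 − 122.711890 = 198.339810

E0=122.7119 B0=198.3398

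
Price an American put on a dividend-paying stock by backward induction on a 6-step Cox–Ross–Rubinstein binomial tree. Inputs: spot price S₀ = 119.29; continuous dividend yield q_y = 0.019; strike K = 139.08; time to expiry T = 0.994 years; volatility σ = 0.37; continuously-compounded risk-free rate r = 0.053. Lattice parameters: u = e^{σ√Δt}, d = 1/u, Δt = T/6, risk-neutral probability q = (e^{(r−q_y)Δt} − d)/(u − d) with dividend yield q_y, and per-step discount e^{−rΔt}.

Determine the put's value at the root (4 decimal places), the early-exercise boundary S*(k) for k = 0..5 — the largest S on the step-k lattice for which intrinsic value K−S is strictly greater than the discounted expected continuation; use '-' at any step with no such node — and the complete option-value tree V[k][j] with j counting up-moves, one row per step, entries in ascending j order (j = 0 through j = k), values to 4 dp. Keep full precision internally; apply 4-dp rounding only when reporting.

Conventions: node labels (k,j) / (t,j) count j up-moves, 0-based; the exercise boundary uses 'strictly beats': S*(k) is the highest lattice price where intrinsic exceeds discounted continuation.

Δt=0.16567  u=1.16253  d=0.86019  q=0.48110  discount=0.99126
step 6 (expiry): payoffs max(K−S,0) = 90.7540 73.7687 50.8134 19.7900 0.0000 0.0000 0.0000
step 5: (k=5,j=0): S=56.1804, K−S=82.8996, hold=81.8604 ⇒ V=82.8996 exercise | (k=5,j=1): S=75.9263, K−S=63.1537, hold=62.1765 ⇒ V=63.1537 exercise | (k=5,j=2): S=102.6125, K−S=36.4675, hold=35.5742 ⇒ V=36.4675 exercise | (k=5,j=3): S=138.6781, K−S=0.4019, hold=10.1792 ⇒ V=10.1792 continue | (k=5,j=4): S=187.4199, K−S=0.0000, hold=0.0000 ⇒ V=0.0000 continue | (k=5,j=5): S=253.2932, K−S=0.0000, hold=0.0000 ⇒ V=0.0000 continue  boundary S*=102.6125
step 4: (k=4,j=0): S=65.3113, K−S=73.7687, hold=72.7581 ⇒ V=73.7687 exercise | (k=4,j=1): S=88.2666, K−S=50.8134, hold=49.8750 ⇒ V=50.8134 exercise | (k=4,j=2): S=119.2900, K−S=19.7900, hold=23.6118 ⇒ V=23.6118 continue | (k=4,j=3): S=161.2174, K−S=0.0000, hold=5.2358 ⇒ V=5.2358 continue | (k=4,j=4): S=217.8811, K−S=0.0000, hold=0.0000 ⇒ V=0.0000 continue  boundary S*=88.2666
step 3: (k=3,j=0): S=75.9263, K−S=63.1537, hold=62.1765 ⇒ V=63.1537 exercise | (k=3,j=1): S=102.6125, K−S=36.4675, hold=37.3968 ⇒ V=37.3968 continue | (k=3,j=2): S=138.6781, K−S=0.4019, hold=14.6419 ⇒ V=14.6419 continue | (k=3,j=3): S=187.4199, K−S=0.0000, hold=2.6931 ⇒ V=2.6931 continue  boundary S*=75.9263
step 2: (k=2,j=0): S=88.2666, K−S=50.8134, hold=50.3182 ⇒ V=50.8134 exercise | (k=2,j=1): S=119.2900, K−S=19.7900, hold=26.2181 ⇒ V=26.2181 continue | (k=2,j=2): S=161.2174, K−S=0.0000, hold=8.8155 ⇒ V=8.8155 continue  boundary S*=88.2666
step 1: (k=1,j=0): S=102.6125, K−S=36.4675, hold=38.6397 ⇒ V=38.6397 continue | (k=1,j=1): S=138.6781, K−S=0.4019, hold=17.6896 ⇒ V=17.6896 continue  boundary S*=-
step 0: (k=0,j=0): S=119.2900, K−S=19.7900, hold=28.3109 ⇒ V=28.3109 continue  boundary S*=-

price = 28.3109
boundary = - - 88.2666 75.9263 88.2666 102.6125
tree:
28.3109
38.6397 17.6896
50.8134 26.2181 8.8155
63.1537 37.3968 14.6419 2.6931
73.7687 50.8134 23.6118 5.2358 0.0000
82.8996 63.1537 36.4675 10.1792 0.0000 0.0000
90.7540 73.7687 50.8134 19.7900 0.0000 0.0000 0.0000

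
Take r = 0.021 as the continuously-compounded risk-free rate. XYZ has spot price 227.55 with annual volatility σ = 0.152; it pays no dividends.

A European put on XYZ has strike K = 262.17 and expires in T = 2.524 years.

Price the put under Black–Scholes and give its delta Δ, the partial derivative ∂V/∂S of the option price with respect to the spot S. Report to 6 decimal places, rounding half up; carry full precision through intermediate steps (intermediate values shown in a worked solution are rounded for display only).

price = 34.939802
Δ = -0.597250

σ√T = 0.152·√2.524 = 0.241484
d₁ = (ln(S/K) + (r+σ²/2)T) / (σ√T) = (ln(227.55/262.17) + (0.021+0.152²/2)·2.524) / 0.241484 = (-0.141623 + 0.082161) / 0.241484 = -0.246235
d₂ = d₁ − σ√T = -0.246235 − 0.241484 = -0.487719
e^{−rT} = 0.948376
N(−d₁) = 0.597250,  N(−d₂) = 0.687126
Put price V = K·e^{−rT}·N(−d₂) − S·N(−d₁) = 170.844041 − 135.904240 = 34.939802
Δ = −N(−d₁) = -0.597250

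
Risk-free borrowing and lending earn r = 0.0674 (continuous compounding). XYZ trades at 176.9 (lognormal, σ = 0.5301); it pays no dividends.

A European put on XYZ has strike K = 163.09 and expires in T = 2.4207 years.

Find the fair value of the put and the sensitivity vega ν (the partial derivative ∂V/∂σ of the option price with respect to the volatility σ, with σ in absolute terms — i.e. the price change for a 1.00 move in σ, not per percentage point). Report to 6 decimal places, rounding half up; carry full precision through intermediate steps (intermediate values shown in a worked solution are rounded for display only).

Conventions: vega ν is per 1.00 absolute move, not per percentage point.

price = 33.345093
ν = 85.413832

σ√T = 0.5301·√2.4207 = 0.824761
d₁ = (ln(S/K) + (r+σ²/2)T) / (σ√T) = (ln(176.9/163.09) + (0.0674+0.5301²/2)·2.4207) / 0.824761 = (0.081282 + 0.503271) / 0.824761 = 0.708754
d₂ = d₁ − σ√T = 0.708754 − 0.824761 = -0.116007
e^{−rT} = 0.849459
N(−d₁) = 0.239238,  N(−d₂) = 0.546176
Put price V = K·e^{−rT}·N(−d₂) − S·N(−d₁) = 75.666376 − 42.321282 = 33.345093
φ(d₁) = (1/√(2π))·e^{−d₁²/2} = 0.310334
ν = S·φ(d₁)·√T = 85.413832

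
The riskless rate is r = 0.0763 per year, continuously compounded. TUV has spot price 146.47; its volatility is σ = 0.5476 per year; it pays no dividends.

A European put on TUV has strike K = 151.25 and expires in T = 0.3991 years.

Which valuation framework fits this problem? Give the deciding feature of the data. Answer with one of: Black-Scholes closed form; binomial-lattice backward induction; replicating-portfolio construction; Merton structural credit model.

Key observation: a European claim on TUV (strike 151.25) — a lognormal (GBM) underlying with constant rate and volatility — has an exact closed-form value; no lattice or capital structure is involved.

framework: Black-Scholes closed form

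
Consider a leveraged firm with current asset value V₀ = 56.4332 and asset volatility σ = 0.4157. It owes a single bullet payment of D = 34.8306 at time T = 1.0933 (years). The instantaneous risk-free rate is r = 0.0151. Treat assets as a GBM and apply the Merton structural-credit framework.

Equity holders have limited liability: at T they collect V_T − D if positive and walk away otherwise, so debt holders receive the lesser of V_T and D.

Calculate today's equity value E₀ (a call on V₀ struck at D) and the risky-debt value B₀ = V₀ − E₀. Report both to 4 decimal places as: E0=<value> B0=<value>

With assets at 56.4332 and a single debt payment of 34.8306 at 1.0933 years:
d₁ = [ln(V₀/D) + (r + σ²/2)T] / (σ√T)
   = [ln(56.4332/34.8306) + (0.0151 + 0.5·0.4157²)·1.0933] / (0.4157·√1.0933)
   = [0.482561 + 0.110973] / 0.434660 = 1.365515
d₂ = d₁ − σ√T = 1.365515 − 0.434660 = 0.930855
N(d₁) = 0.913954,  N(d₂) = 0.824036,  e^(−rT) = 0.983627
E₀ = V₀·N(d₁) − D·e^(−rT)·N(d₂)
   = 56.4332·0.913954 − 34.8306·0.983627·0.824036 = 23.345653
B₀ = V₀ − E₀ = 56.4332 − 23.345653 = 33.087547

E0=23.3457 B0=33.0875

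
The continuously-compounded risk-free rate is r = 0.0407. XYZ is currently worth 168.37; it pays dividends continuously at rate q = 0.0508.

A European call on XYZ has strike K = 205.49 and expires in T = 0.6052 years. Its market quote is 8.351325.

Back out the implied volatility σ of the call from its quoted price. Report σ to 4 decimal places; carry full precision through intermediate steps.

sigma = 0.3956

At σ = 0.3956 the Black–Scholes value reproduces the quote:
σ√T = 0.3956·√0.6052 = 0.307755
d₁ = (ln(S/K) + (r−q+σ²/2)T) / (σ√T) = (ln(168.37/205.49) + (0.0407−0.0508+0.3956²/2)·0.6052) / 0.307755 = (-0.199233 + 0.041244) / 0.307755 = -0.513360
d₂ = d₁ − σ√T = -0.513360 − 0.307755 = -0.821115
e^{−rT} = 0.975669
e^{−qT} = 0.969724
N(d₁) = 0.303850,  N(d₂) = 0.205790
V = S·e^{−qT}·N(d₁) − K·e^{−rT}·N(d₂) = 49.610286 − 41.258961 = 8.351325 (equal to the quote); since ∂V/∂σ > 0 for all σ, the implied volatility is unique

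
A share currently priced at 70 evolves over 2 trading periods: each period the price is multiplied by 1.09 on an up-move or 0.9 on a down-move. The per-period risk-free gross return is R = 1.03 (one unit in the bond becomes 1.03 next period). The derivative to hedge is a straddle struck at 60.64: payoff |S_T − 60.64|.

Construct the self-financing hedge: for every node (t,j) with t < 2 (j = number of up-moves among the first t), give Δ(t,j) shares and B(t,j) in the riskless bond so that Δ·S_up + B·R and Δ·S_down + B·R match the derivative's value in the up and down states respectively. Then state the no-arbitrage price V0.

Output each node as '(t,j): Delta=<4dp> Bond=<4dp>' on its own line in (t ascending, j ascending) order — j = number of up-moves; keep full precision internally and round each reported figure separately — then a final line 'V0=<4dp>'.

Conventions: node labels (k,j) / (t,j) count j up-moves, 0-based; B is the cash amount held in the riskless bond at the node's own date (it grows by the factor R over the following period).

(0,0): Delta=0.8184 Bond=-43.7028
(1,0): Delta=0.3417 Bond=-14.9842
(1,1): Delta=1.0000 Bond=-58.8738
V0=13.5817

No-arbitrage ⇒ martingale measure with p* = (R−d)/(u−d) = 0.6842.
Payoffs at expiry: V(2,0)=3.9400, V(2,1)=8.0300, V(2,2)=22.5270
Node (1,0) S=63.0000: V=(p*·8.0300+(1−p*)·3.9400)/1.03=6.5422; Δ=(8.0300−3.9400)/(68.6700−56.7000)=0.3417; B=V−Δ·S=-14.9842
Node (1,1) S=76.3000: V=(p*·22.5270+(1−p*)·8.0300)/1.03=17.4262; Δ=(22.5270−8.0300)/(83.1670−68.6700)=1.0000; B=V−Δ·S=-58.8738
Node (0,0) S=70.0000: V=(p*·17.4262+(1−p*)·6.5422)/1.03=13.5817; Δ=(17.4262−6.5422)/(76.3000−63.0000)=0.8184; B=V−Δ·S=-43.7028
As a check, the time-0 holding Δ(0,0)·S0 + B(0,0) comes to 13.5817 — exactly V0.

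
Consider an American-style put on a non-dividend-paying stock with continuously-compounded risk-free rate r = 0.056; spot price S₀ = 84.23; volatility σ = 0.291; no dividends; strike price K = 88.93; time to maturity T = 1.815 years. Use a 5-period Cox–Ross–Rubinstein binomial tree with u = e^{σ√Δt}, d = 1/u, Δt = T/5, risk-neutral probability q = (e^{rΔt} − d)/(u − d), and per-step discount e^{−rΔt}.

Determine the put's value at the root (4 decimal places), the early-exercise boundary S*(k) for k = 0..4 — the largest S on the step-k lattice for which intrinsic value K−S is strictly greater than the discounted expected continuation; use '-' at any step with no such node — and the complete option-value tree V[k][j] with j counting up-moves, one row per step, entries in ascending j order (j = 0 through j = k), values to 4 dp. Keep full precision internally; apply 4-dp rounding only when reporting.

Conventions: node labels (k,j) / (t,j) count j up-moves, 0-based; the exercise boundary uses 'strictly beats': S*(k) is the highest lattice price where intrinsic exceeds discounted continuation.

price = 12.4110
boundary = - - 59.3172 49.7780 59.3172
tree:
12.4110
19.5638 6.1579
29.6128 10.8638 1.9639
39.1520 18.4623 4.1285 0.0000
47.1571 29.6128 8.6791 0.0000 0.0000
53.8749 39.1520 18.2456 0.0000 0.0000 0.0000

params: Δt=0.36300 u=1.19163 d=0.83918 q=0.51455 e^(-rΔt)=0.97988
t_5 payoffs: 53.8749 39.1520 18.2456 0.0000 0.0000 0.0000
t_4: node(4,0) S=41.7729 payoff=47.1571 vs cont=45.3676 → 47.1571 [stop]  node(4,1) S=59.3172 payoff=29.6128 vs cont=27.8233 → 29.6128 [stop]  node(4,2) S=84.2300 payoff=4.7000 vs cont=8.6791 → 8.6791 [wait]  node(4,3) S=119.6060 payoff=0.0000 vs cont=0.0000 → 0.0000 [wait]  node(4,4) S=169.8397 payoff=0.0000 vs cont=0.0000 → 0.0000 [wait]  ⇒ S*(4)=59.3172
t_3: node(3,0) S=49.7780 payoff=39.1520 vs cont=37.3625 → 39.1520 [stop]  node(3,1) S=70.6844 payoff=18.2456 vs cont=18.4623 → 18.4623 [wait]  node(3,2) S=100.3714 payoff=0.0000 vs cont=4.1285 → 4.1285 [wait]  node(3,3) S=142.5267 payoff=0.0000 vs cont=0.0000 → 0.0000 [wait]  ⇒ S*(3)=49.7780
t_2: node(2,0) S=59.3172 payoff=29.6128 vs cont=27.9326 → 29.6128 [stop]  node(2,1) S=84.2300 payoff=4.7000 vs cont=10.8638 → 10.8638 [wait]  node(2,2) S=119.6060 payoff=0.0000 vs cont=1.9639 → 1.9639 [wait]  ⇒ S*(2)=59.3172
t_1: node(1,0) S=70.6844 payoff=18.2456 vs cont=19.5638 → 19.5638 [wait]  node(1,1) S=100.3714 payoff=0.0000 vs cont=6.1579 → 6.1579 [wait]  ⇒ S*(1)=-
t_0: node(0,0) S=84.2300 payoff=4.7000 vs cont=12.4110 → 12.4110 [wait]  ⇒ S*(0)=-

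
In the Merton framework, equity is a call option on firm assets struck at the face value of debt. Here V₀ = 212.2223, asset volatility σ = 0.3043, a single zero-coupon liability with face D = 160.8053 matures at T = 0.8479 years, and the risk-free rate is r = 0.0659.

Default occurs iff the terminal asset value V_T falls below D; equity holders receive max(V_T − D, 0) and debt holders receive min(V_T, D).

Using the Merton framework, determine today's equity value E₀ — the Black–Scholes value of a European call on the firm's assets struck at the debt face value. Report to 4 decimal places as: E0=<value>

E0=63.0220

Work the structural quantities from V₀ = 212.2223 against face 160.8053:
d₁ = [ln(V₀/D) + (r + σ²/2)T] / (σ√T)
   = [ln(212.2223/160.8053) + (0.0659 + 0.5·0.3043²)·0.8479] / (0.3043·√0.8479)
   = [0.277440 + 0.095134] / 0.280204 = 1.329652
d₂ = d₁ − σ√T = 1.329652 − 0.280204 = 1.049448
N(d₁) = 0.908184,  N(d₂) = 0.853014,  e^(−rT) = 0.945656
E₀ = V₀·N(d₁) − D·e^(−rT)·N(d₂)
   = 212.2223·0.908184 − 160.8053·0.945656·0.853014 = 63.021968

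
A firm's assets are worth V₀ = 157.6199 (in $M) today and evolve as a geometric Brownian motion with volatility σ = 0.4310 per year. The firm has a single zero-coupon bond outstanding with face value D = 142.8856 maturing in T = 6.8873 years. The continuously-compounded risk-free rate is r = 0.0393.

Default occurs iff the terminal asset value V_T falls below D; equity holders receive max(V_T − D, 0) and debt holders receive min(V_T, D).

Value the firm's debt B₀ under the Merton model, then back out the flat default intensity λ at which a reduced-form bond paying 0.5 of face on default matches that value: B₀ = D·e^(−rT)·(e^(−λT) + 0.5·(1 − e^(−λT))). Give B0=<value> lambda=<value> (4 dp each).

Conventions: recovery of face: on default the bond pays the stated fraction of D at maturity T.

Equity is a call on the firm's assets struck at D = 142.8856:
d₁ = [ln(V₀/D) + (r + σ²/2)T] / (σ√T)
   = [ln(157.6199/142.8856) + (0.0393 + 0.5·0.4310²)·6.8873] / (0.4310·√6.8873)
   = [0.098142 + 0.910367] / 1.131102 = 0.891616
d₂ = d₁ − σ√T = 0.891616 − 1.131102 = -0.239486
N(d₁) = 0.813701,  N(d₂) = 0.405364,  e^(−rT) = 0.762868
E₀ = V₀·N(d₁) − D·e^(−rT)·N(d₂)
   = 157.6199·0.813701 − 142.8856·0.762868·0.405364 = 84.069563
B₀ = V₀ − E₀ = 157.6199 − 84.069563 = 73.550337
e^(−λT) = (B₀·e^(rT)/D − 0.5)/(1 − 0.5) = (73.5503·1.310844/142.8856 − 0.5)/0.5 = 0.34951232
λ = −ln(0.34951232)/6.8873 = 0.152631

B0=73.5503 lambda=0.1526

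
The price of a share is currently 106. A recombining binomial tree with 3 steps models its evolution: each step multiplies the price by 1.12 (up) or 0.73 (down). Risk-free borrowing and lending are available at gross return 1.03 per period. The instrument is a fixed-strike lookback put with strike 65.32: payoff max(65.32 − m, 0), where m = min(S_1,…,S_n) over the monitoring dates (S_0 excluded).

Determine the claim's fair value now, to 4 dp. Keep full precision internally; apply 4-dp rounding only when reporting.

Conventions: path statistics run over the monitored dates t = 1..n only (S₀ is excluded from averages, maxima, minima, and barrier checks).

Set p* = 0.7692 (from d < R < u); the path-dependent value is the discounted p*-expectation over all price paths.
Enumerate all 2^3 = 8 price paths (U = up ×1.12, D = down ×0.73); each path with k up-moves has probability p*^k·(1−p*)^(3−k).
DDD: m=41.2358, payoff=24.0842, prob=0.012289
UDD: m=63.2659, payoff=2.0541, prob=0.040965
DUD: m=63.2659, payoff=2.0541, prob=0.040965
UUD: m=97.0655, payoff=0.0000, prob=0.136550
DDU: m=56.4874, payoff=8.8326, prob=0.040965
UDU: m=86.6656, payoff=0.0000, prob=0.136550
DUU: m=77.3800, payoff=0.0000, prob=0.136550
UUU: m=118.7200, payoff=0.0000, prob=0.455166
Price = Σ prob·payoff / R^3 = 0.826103 / 1.092727 = 0.7560

price = 0.7560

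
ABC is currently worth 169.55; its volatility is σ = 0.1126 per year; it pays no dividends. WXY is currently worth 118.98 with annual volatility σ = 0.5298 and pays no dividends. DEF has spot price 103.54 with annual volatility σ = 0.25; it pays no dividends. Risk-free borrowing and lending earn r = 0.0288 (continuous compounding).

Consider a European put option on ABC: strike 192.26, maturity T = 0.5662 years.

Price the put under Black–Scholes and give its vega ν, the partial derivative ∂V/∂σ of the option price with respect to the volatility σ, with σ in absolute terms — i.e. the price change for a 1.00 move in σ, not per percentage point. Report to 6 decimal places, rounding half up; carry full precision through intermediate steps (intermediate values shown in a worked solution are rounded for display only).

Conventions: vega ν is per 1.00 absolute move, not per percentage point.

price = 20.303817
ν = 23.338236

σ√T = 0.1126·√0.5662 = 0.084727
d₁ = (ln(S/K) + (r+σ²/2)T) / (σ√T) = (ln(169.55/192.26) + (0.0288+0.1126²/2)·0.5662) / 0.084727 = (-0.125701 + 0.019896) / 0.084727 = -1.248769
d₂ = d₁ − σ√T = -1.248769 − 0.084727 = -1.333497
e^{−rT} = 0.983826
N(−d₁) = 0.894125,  N(−d₂) = 0.908816
Put price V = K·e^{−rT}·N(−d₂) − S·N(−d₁) = 171.902755 − 151.598938 = 20.303817
φ(d₁) = (1/√(2π))·e^{−d₁²/2} = 0.182930
ν = S·φ(d₁)·√T = 23.338236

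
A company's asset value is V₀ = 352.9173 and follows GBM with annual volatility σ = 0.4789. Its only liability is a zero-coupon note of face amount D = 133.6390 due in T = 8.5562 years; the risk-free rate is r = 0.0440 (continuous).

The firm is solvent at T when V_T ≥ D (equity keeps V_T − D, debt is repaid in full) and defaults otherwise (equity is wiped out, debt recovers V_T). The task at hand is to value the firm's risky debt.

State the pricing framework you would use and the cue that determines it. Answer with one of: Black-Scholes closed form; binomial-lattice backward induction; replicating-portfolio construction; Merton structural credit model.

framework: Merton structural credit model

Key observation: the question is about default risk generated by asset-value dynamics against a debt face of 133.6390 — the structural framework prices exactly that.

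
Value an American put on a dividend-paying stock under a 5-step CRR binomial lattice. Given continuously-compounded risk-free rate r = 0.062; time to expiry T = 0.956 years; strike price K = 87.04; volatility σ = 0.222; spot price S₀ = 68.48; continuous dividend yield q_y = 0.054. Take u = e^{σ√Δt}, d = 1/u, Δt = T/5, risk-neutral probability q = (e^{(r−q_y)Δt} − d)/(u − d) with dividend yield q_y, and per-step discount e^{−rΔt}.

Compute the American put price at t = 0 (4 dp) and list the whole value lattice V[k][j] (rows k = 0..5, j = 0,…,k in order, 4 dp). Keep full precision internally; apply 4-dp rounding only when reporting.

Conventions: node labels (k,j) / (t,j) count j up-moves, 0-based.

price = 18.9972
tree:
18.9972
24.8951 13.1683
30.6441 18.5798 7.7150
35.8613 24.8951 12.2949 3.0152
40.5958 30.6441 18.5600 5.9087 0.0000
44.8924 35.8613 24.8951 11.5791 0.0000 0.0000

Δt=0.19120  u=1.10194  d=0.90749  q=0.48362  discount=0.98822
step 5 (expiry): payoffs max(K−S,0) = 44.8924 35.8613 24.8951 11.5791 0.0000 0.0000
k=4: (k=4,j=0): S=46.4442, K−S=40.5958, hold=40.0472 ⇒ V=40.5958 exercise | (k=4,j=1): S=56.3959, K−S=30.6441, hold=30.1977 ⇒ V=30.6441 exercise | (k=4,j=2): S=68.4800, K−S=18.5600, hold=18.2377 ⇒ V=18.5600 exercise | (k=4,j=3): S=83.1534, K−S=3.8866, hold=5.9087 ⇒ V=5.9087 continue | (k=4,j=4): S=100.9709, K−S=0.0000, hold=0.0000 ⇒ V=0.0000 continue
k=3: (k=3,j=0): S=51.1787, K−S=35.8613, hold=35.3613 ⇒ V=35.8613 exercise | (k=3,j=1): S=62.1449, K−S=24.8951, hold=24.5077 ⇒ V=24.8951 exercise | (k=3,j=2): S=75.4609, K−S=11.5791, hold=12.2949 ⇒ V=12.2949 continue | (k=3,j=3): S=91.6301, K−S=0.0000, hold=3.0152 ⇒ V=3.0152 continue
k=2: (k=2,j=0): S=56.3959, K−S=30.6441, hold=30.1977 ⇒ V=30.6441 exercise | (k=2,j=1): S=68.4800, K−S=18.5600, hold=18.5798 ⇒ V=18.5798 continue | (k=2,j=2): S=83.1534, K−S=3.8866, hold=7.7150 ⇒ V=7.7150 continue
k=1: (k=1,j=0): S=62.1449, K−S=24.8951, hold=24.5172 ⇒ V=24.8951 exercise | (k=1,j=1): S=75.4609, K−S=11.5791, hold=13.1683 ⇒ V=13.1683 continue
k=0: (k=0,j=0): S=68.4800, K−S=18.5600, hold=18.9972 ⇒ V=18.9972 continue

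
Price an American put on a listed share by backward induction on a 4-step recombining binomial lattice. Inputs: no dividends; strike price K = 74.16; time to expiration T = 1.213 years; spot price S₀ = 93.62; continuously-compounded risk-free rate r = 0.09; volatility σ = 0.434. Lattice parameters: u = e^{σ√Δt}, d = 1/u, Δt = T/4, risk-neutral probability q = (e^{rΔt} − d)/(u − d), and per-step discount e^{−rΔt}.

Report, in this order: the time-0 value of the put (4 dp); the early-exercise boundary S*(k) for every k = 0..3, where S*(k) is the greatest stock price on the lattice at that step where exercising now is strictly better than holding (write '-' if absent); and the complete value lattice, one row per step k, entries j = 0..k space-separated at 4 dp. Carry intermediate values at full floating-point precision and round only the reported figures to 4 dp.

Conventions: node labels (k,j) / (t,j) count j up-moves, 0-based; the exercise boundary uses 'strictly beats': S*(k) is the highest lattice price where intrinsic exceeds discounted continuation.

Δt=0.30325, u=1.26997, d=0.78742, q=0.49787, disc=e^(-rΔt)=0.97308
k=4 terminal: V=max(K-S,0) → 38.1693 16.1130 0.0000 0.0000 0.0000
k=3: j=0 S=45.7072 intr=28.4528 cont=26.4561 V=28.4528[EX]; j=1 S=73.7181 intr=0.4419 cont=7.8730 V=7.8730[hold]; j=2 S=118.8949 intr=0.0000 cont=0.0000 V=0.0000[hold]; j=3 S=191.7574 intr=0.0000 cont=0.0000 V=0.0000[hold]  S*(3)=45.7072
k=2: j=0 S=58.0470 intr=16.1130 cont=17.7165 V=17.7165[hold]; j=1 S=93.6200 intr=0.0000 cont=3.8468 V=3.8468[hold]; j=2 S=150.9933 intr=0.0000 cont=0.0000 V=0.0000[hold]  S*(2)=-
k=1: j=0 S=73.7181 intr=0.4419 cont=10.5201 V=10.5201[hold]; j=1 S=118.8949 intr=0.0000 cont=1.8796 V=1.8796[hold]  S*(1)=-
k=0: j=0 S=93.6200 intr=0.0000 cont=6.0508 V=6.0508[hold]  S*(0)=-

price = 6.0508
boundary = - - - 45.7072
tree:
6.0508
10.5201 1.8796
17.7165 3.8468 0.0000
28.4528 7.8730 0.0000 0.0000
38.1693 16.1130 0.0000 0.0000 0.0000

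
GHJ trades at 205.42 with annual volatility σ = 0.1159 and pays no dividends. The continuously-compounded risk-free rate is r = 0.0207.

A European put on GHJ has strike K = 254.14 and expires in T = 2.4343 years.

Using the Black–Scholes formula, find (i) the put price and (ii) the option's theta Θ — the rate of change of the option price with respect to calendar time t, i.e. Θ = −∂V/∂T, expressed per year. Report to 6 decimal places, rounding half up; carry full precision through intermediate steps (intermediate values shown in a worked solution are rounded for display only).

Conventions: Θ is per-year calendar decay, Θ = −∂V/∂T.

σ√T = 0.1159·√2.4343 = 0.180830
d₁ = (ln(S/K) + (r+σ²/2)T) / (σ√T) = (ln(205.42/254.14) + (0.0207+0.1159²/2)·2.4343) / 0.180830 = (-0.212829 + 0.066740) / 0.180830 = -0.807880
d₂ = d₁ − σ√T = -0.807880 − 0.180830 = -0.988710
e^{−rT} = 0.950859
N(−d₁) = 0.790420,  N(−d₂) = 0.838597
Put price V = K·e^{−rT}·N(−d₂) − S·N(−d₁) = 202.648050 − 162.368090 = 40.279960
φ(d₁) = (1/√(2π))·e^{−d₁²/2} = 0.287862
Θ = −S·φ(d₁)·σ/(2√T) + r·K·e^{−rT}·N(−d₂) = −2.196311 + 4.194815 = 1.998504

price = 40.279960
Θ = 1.998504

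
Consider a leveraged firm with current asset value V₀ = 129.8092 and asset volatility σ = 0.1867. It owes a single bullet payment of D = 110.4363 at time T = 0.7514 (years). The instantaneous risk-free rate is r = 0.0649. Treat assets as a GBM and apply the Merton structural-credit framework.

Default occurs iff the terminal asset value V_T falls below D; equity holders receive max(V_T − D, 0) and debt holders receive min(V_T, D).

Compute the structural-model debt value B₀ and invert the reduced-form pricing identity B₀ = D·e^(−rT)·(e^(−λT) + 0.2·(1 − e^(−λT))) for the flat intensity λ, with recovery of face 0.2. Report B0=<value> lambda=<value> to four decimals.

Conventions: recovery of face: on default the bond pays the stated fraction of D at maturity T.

Work the structural quantities from V₀ = 129.8092 against face 110.4363:
d₁ = [ln(V₀/D) + (r + σ²/2)T] / (σ√T)
   = [ln(129.8092/110.4363) + (0.0649 + 0.5·0.1867²)·0.7514] / (0.1867·√0.7514)
   = [0.161627 + 0.061862] / 0.161838 = 1.380941
d₂ = d₁ − σ√T = 1.380941 − 0.161838 = 1.219103
N(d₁) = 0.916351,  N(d₂) = 0.888597,  e^(−rT) = 0.952404
E₀ = V₀·N(d₁) − D·e^(−rT)·N(d₂)
   = 129.8092·0.916351 − 110.4363·0.952404·0.888597 = 25.488178
B₀ = V₀ − E₀ = 129.8092 − 25.488178 = 104.321022
e^(−λT) = (B₀·e^(rT)/D − 0.2)/(1 − 0.2) = (104.3210·1.049974/110.4363 − 0.2)/0.8 = 0.98979149
λ = −ln(0.98979149)/0.7514 = 0.013656

B0=104.3210 lambda=0.0137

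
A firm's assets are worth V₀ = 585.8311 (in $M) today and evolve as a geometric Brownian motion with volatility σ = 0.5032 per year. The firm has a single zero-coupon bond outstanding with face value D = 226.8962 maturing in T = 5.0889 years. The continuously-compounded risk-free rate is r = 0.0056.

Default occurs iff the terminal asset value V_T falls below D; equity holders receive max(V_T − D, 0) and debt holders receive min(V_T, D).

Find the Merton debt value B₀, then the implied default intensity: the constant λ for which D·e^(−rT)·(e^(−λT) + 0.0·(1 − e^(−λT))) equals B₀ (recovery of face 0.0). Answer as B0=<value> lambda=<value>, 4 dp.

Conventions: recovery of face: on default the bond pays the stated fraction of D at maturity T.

B0=180.5624 lambda=0.0393

Equity is a call on the firm's assets struck at D = 226.8962:
d₁ = [ln(V₀/D) + (r + σ²/2)T] / (σ√T)
   = [ln(585.8311/226.8962) + (0.0056 + 0.5·0.5032²)·5.0889] / (0.5032·√5.0889)
   = [0.948539 + 0.672779] / 1.135148 = 1.428287
d₂ = d₁ − σ√T = 1.428287 − 1.135148 = 0.293139
N(d₁) = 0.923395,  N(d₂) = 0.615292,  e^(−rT) = 0.971904
E₀ = V₀·N(d₁) − D·e^(−rT)·N(d₂)
   = 585.8311·0.923395 − 226.8962·0.971904·0.615292 = 405.268674
B₀ = V₀ − E₀ = 585.8311 − 405.268674 = 180.562426
e^(−λT) = (B₀·e^(rT)/D − 0)/(1 − 0) = (180.5624·1.028908/226.8962 − 0)/1 = 0.81879758
λ = −ln(0.81879758)/5.0889 = 0.039285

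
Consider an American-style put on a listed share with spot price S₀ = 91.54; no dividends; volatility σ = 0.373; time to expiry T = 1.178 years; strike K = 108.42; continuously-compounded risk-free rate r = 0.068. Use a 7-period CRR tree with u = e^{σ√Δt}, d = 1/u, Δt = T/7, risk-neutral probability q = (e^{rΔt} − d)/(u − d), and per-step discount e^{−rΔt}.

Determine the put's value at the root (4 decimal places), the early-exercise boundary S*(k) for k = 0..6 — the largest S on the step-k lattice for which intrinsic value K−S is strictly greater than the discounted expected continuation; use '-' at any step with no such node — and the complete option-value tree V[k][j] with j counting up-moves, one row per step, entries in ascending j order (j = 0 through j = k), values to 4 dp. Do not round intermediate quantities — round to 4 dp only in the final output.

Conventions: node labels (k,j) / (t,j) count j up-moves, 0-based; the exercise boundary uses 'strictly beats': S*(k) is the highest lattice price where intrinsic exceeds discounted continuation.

params: Δt=0.16829 u=1.16534 d=0.85812 q=0.49928 e^(-rΔt)=0.98862
t_7 payoffs: 77.0556 65.8264 50.5770 29.8679 1.7446 0.0000 0.0000 0.0000
t_6: node(6,0) S=36.5503 payoff=71.8697 vs cont=70.6361 → 71.8697 [stop]  node(6,1) S=49.6361 payoff=58.7839 vs cont=57.5503 → 58.7839 [stop]  node(6,2) S=67.4069 payoff=41.0131 vs cont=39.7795 → 41.0131 [stop]  node(6,3) S=91.5400 payoff=16.8800 vs cont=15.6464 → 16.8800 [stop]  node(6,4) S=124.3133 payoff=0.0000 vs cont=0.8636 → 0.8636 [wait]  node(6,5) S=168.8201 payoff=0.0000 vs cont=0.0000 → 0.0000 [wait]  node(6,6) S=229.2614 payoff=0.0000 vs cont=0.0000 → 0.0000 [wait]  ⇒ S*(6)=91.5400
t_5: node(5,0) S=42.5936 payoff=65.8264 vs cont=64.5928 → 65.8264 [stop]  node(5,1) S=57.8430 payoff=50.5770 vs cont=49.3434 → 50.5770 [stop]  node(5,2) S=78.5521 payoff=29.8679 vs cont=28.6343 → 29.8679 [stop]  node(5,3) S=106.6754 payoff=1.7446 vs cont=8.7822 → 8.7822 [wait]  node(5,4) S=144.8675 payoff=0.0000 vs cont=0.4275 → 0.4275 [wait]  node(5,5) S=196.7332 payoff=0.0000 vs cont=0.0000 → 0.0000 [wait]  ⇒ S*(5)=78.5521
t_4: node(4,0) S=49.6361 payoff=58.7839 vs cont=57.5503 → 58.7839 [stop]  node(4,1) S=67.4069 payoff=41.0131 vs cont=39.7795 → 41.0131 [stop]  node(4,2) S=91.5400 payoff=16.8800 vs cont=19.1202 → 19.1202 [wait]  node(4,3) S=124.3133 payoff=0.0000 vs cont=4.5584 → 4.5584 [wait]  node(4,4) S=168.8201 payoff=0.0000 vs cont=0.2116 → 0.2116 [wait]  ⇒ S*(4)=67.4069
t_3: node(3,0) S=57.8430 payoff=50.5770 vs cont=49.3434 → 50.5770 [stop]  node(3,1) S=78.5521 payoff=29.8679 vs cont=29.7401 → 29.8679 [stop]  node(3,2) S=106.6754 payoff=1.7446 vs cont=11.7149 → 11.7149 [wait]  node(3,3) S=144.8675 payoff=0.0000 vs cont=2.3610 → 2.3610 [wait]  ⇒ S*(3)=78.5521
t_2: node(2,0) S=67.4069 payoff=41.0131 vs cont=39.7795 → 41.0131 [stop]  node(2,1) S=91.5400 payoff=16.8800 vs cont=20.5677 → 20.5677 [wait]  node(2,2) S=124.3133 payoff=0.0000 vs cont=6.9645 → 6.9645 [wait]  ⇒ S*(2)=67.4069
t_1: node(1,0) S=78.5521 payoff=29.8679 vs cont=30.4546 → 30.4546 [wait]  node(1,1) S=106.6754 payoff=1.7446 vs cont=13.6191 → 13.6191 [wait]  ⇒ S*(1)=-
t_0: node(0,0) S=91.5400 payoff=16.8800 vs cont=21.7981 → 21.7981 [wait]  ⇒ S*(0)=-

price = 21.7981
boundary = - - 67.4069 78.5521 67.4069 78.5521 91.5400
tree:
21.7981
30.4546 13.6191
41.0131 20.5677 6.9645
50.5770 29.8679 11.7149 2.3610
58.7839 41.0131 19.1202 4.5584 0.2116
65.8264 50.5770 29.8679 8.7822 0.4275 0.0000
71.8697 58.7839 41.0131 16.8800 0.8636 0.0000 0.0000
77.0556 65.8264 50.5770 29.8679 1.7446 0.0000 0.0000 0.0000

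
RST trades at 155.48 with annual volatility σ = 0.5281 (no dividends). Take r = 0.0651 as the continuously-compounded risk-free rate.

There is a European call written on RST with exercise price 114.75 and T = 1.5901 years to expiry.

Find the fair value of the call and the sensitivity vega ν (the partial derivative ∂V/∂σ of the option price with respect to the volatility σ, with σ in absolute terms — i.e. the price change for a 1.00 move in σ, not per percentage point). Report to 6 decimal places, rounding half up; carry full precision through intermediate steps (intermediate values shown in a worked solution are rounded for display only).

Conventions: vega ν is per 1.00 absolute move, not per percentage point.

σ√T = 0.5281·√1.5901 = 0.665930
d₁ = (ln(S/K) + (r+σ²/2)T) / (σ√T) = (ln(155.48/114.75) + (0.0651+0.5281²/2)·1.5901) / 0.665930 = (0.303761 + 0.325247) / 0.665930 = 0.944556
d₂ = d₁ − σ√T = 0.944556 − 0.665930 = 0.278626
e^{−rT} = 0.901662
N(d₁) = 0.827557,  N(d₂) = 0.609734
Call price V = S·N(d₁) − K·e^{−rT}·N(d₂) = 128.668597 − 63.086589 = 65.582008
φ(d₁) = (1/√(2π))·e^{−d₁²/2} = 0.255373
ν = S·φ(d₁)·√T = 50.068093

price = 65.582008
ν = 50.068093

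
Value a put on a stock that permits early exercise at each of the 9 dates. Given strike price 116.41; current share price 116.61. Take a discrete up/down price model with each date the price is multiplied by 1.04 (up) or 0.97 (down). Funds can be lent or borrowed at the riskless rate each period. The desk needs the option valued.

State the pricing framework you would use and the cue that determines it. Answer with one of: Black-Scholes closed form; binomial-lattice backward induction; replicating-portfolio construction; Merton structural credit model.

framework: binomial-lattice backward induction

Key observation: the exercise right at every one of the 9 steps is what matters: each node needs max(116.41 − S, continuation), which only the stepwise tree valuation starting from spot 116.61 delivers.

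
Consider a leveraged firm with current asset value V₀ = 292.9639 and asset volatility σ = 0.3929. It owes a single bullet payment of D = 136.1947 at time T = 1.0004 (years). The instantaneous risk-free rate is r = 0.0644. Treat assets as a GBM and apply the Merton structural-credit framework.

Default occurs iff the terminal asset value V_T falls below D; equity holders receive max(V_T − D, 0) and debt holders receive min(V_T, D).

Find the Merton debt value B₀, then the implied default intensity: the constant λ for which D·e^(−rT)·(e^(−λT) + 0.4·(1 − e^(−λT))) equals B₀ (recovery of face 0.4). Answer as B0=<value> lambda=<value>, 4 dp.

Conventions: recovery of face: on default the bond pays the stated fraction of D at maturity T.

B0=127.2300 lambda=0.0061

Work the structural quantities from V₀ = 292.9639 against face 136.1947:
d₁ = [ln(V₀/D) + (r + σ²/2)T] / (σ√T)
   = [ln(292.9639/136.1947) + (0.0644 + 0.5·0.3929²)·1.0004] / (0.3929·√1.0004)
   = [0.765964 + 0.141642] / 0.392979 = 2.309555
d₂ = d₁ − σ√T = 2.309555 − 0.392979 = 1.916577
N(d₁) = 0.989544,  N(d₂) = 0.972354,  e^(−rT) = 0.937606
E₀ = V₀·N(d₁) − D·e^(−rT)·N(d₂)
   = 292.9639·0.989544 − 136.1947·0.937606·0.972354 = 165.733916
B₀ = V₀ − E₀ = 292.9639 − 165.733916 = 127.229984
e^(−λT) = (B₀·e^(rT)/D − 0.4)/(1 − 0.4) = (127.2300·1.066546/136.1947 − 0.4)/0.6 = 0.99390576
λ = −ln(0.99390576)/1.0004 = 0.006110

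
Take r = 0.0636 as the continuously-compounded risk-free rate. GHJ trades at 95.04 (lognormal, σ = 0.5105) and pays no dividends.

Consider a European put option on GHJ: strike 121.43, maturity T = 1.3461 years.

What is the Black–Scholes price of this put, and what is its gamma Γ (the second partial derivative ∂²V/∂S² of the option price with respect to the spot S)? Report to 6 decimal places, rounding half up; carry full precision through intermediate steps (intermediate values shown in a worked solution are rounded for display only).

price = 33.097708
Γ = 0.007085

σ√T = 0.5105·√1.3461 = 0.592290
d₁ = (ln(S/K) + (r+σ²/2)T) / (σ√T) = (ln(95.04/121.43) + (0.0636+0.5105²/2)·1.3461) / 0.592290 = (-0.245040 + 0.261016) / 0.592290 = 0.026973
d₂ = d₁ − σ√T = 0.026973 − 0.592290 = -0.565317
e^{−rT} = 0.917950
N(−d₁) = 0.489241,  N(−d₂) = 0.714071
Put price V = K·e^{−rT}·N(−d₂) − S·N(−d₁) = 79.595155 − 46.497446 = 33.097708
φ(d₁) = (1/√(2π))·e^{−d₁²/2} = 0.398797
Γ = φ(d₁) / (S·σ·√T) = 0.007085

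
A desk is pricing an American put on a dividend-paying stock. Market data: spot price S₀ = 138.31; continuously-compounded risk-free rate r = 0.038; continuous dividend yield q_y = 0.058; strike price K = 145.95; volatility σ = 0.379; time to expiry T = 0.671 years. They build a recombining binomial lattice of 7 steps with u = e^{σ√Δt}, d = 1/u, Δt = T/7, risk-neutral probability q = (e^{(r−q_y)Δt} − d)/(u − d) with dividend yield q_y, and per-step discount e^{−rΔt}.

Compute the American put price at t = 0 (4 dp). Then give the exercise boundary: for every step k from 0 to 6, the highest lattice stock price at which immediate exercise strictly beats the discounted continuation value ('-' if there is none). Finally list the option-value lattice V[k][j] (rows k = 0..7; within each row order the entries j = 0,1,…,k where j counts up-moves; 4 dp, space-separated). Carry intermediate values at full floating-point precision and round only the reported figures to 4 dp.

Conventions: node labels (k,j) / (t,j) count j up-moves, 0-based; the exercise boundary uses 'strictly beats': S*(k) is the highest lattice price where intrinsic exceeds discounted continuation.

price = 22.3699
boundary = - - - - 86.4989 76.9219 86.4989
tree:
22.3699
30.0951 13.5704
39.1997 19.7540 6.4927
49.2320 27.8523 10.5004 1.8874
59.4511 37.7469 16.5754 3.5245 0.0000
69.0281 48.7252 25.2890 6.5819 0.0000 0.0000
77.5448 59.4511 36.6472 12.2914 0.0000 0.0000 0.0000
85.1185 69.0281 48.6817 22.9535 0.0000 0.0000 0.0000 0.0000

params: Δt=0.09586 u=1.12450 d=0.88928 q=0.46256 e^(-rΔt)=0.99636
t_7 payoffs: 85.1185 69.0281 48.6817 22.9535 0.0000 0.0000 0.0000 0.0000
t_6: node(6,0) S=68.4052 payoff=77.5448 vs cont=77.3934 → 77.5448 [stop]  node(6,1) S=86.4989 payoff=59.4511 vs cont=59.4000 → 59.4511 [stop]  node(6,2) S=109.3785 payoff=36.5715 vs cont=36.6472 → 36.6472 [wait]  node(6,3) S=138.3100 payoff=7.6400 vs cont=12.2914 → 12.2914 [wait]  node(6,4) S=174.8941 payoff=0.0000 vs cont=0.0000 → 0.0000 [wait]  node(6,5) S=221.1549 payoff=0.0000 vs cont=0.0000 → 0.0000 [wait]  node(6,6) S=279.6521 payoff=0.0000 vs cont=0.0000 → 0.0000 [wait]  ⇒ S*(6)=86.4989
t_5: node(5,0) S=76.9219 payoff=69.0281 vs cont=68.9239 → 69.0281 [stop]  node(5,1) S=97.2683 payoff=48.6817 vs cont=48.7252 → 48.7252 [wait]  node(5,2) S=122.9965 payoff=22.9535 vs cont=25.2890 → 25.2890 [wait]  node(5,3) S=155.5301 payoff=0.0000 vs cont=6.5819 → 6.5819 [wait]  node(5,4) S=196.6690 payoff=0.0000 vs cont=0.0000 → 0.0000 [wait]  node(5,5) S=248.6894 payoff=0.0000 vs cont=0.0000 → 0.0000 [wait]  ⇒ S*(5)=76.9219
t_4: node(4,0) S=86.4989 payoff=59.4511 vs cont=59.4201 → 59.4511 [stop]  node(4,1) S=109.3785 payoff=36.5715 vs cont=37.7469 → 37.7469 [wait]  node(4,2) S=138.3100 payoff=7.6400 vs cont=16.5754 → 16.5754 [wait]  node(4,3) S=174.8941 payoff=0.0000 vs cont=3.5245 → 3.5245 [wait]  node(4,4) S=221.1549 payoff=0.0000 vs cont=0.0000 → 0.0000 [wait]  ⇒ S*(4)=86.4989
t_3: node(3,0) S=97.2683 payoff=48.6817 vs cont=49.2320 → 49.2320 [wait]  node(3,1) S=122.9965 payoff=22.9535 vs cont=27.8523 → 27.8523 [wait]  node(3,2) S=155.5301 payoff=0.0000 vs cont=10.5004 → 10.5004 [wait]  node(3,3) S=196.6690 payoff=0.0000 vs cont=1.8874 → 1.8874 [wait]  ⇒ S*(3)=-
t_2: node(2,0) S=109.3785 payoff=36.5715 vs cont=39.1997 → 39.1997 [wait]  node(2,1) S=138.3100 payoff=7.6400 vs cont=19.7540 → 19.7540 [wait]  node(2,2) S=174.8941 payoff=0.0000 vs cont=6.4927 → 6.4927 [wait]  ⇒ S*(2)=-
t_1: node(1,0) S=122.9965 payoff=22.9535 vs cont=30.0951 → 30.0951 [wait]  node(1,1) S=155.5301 payoff=0.0000 vs cont=13.5704 → 13.5704 [wait]  ⇒ S*(1)=-
t_0: node(0,0) S=138.3100 payoff=7.6400 vs cont=22.3699 → 22.3699 [wait]  ⇒ S*(0)=-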